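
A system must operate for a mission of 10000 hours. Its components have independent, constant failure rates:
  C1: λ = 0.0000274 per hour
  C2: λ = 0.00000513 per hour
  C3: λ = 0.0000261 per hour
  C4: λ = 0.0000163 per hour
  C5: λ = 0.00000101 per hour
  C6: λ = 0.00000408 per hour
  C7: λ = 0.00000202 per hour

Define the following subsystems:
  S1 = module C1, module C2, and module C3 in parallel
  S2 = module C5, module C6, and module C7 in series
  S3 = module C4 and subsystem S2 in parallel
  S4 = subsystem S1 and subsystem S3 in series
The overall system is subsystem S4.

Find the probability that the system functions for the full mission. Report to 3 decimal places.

R(C1) = exp(−0.0000274 × 10000) = 0.76033
R(C2) = exp(−0.00000513 × 10000) = 0.94999
R(C3) = exp(−0.0000261 × 10000) = 0.77028
R(C4) = exp(−0.0000163 × 10000) = 0.84959
R(C5) = exp(−0.00000101 × 10000) = 0.98995
R(C6) = exp(−0.00000408 × 10000) = 0.96002
R(C7) = exp(−0.00000202 × 10000) = 0.98000
Parallel (C1, C2, and C3): 1 − (1 − 0.76033)(1 − 0.94999)(1 − 0.77028) = 0.99725
Series (C5, C6, and C7): 0.98995 × 0.96002 × 0.98000 = 0.93136
Parallel (C4 and [0.93136]): 1 − (1 − 0.84959)(1 − 0.93136) = 0.98968
Series ([0.99725] and [0.98968]): 0.99725 × 0.98968 = 0.987

0.987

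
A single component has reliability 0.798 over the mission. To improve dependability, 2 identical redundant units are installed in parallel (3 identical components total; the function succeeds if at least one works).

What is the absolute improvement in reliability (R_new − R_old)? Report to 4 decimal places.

0.1938

R_before = 0.798
R_after = 1 − (1 − 0.798)^3 = 0.9918
ΔR = 0.9918 − 0.798 = 0.1938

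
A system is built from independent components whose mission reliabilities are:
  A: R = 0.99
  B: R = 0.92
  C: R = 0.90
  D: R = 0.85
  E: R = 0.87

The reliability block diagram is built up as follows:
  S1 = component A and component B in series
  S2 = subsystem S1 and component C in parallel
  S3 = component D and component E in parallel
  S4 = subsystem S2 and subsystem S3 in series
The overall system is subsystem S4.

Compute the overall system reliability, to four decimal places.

Series (A and B): 0.990000 × 0.920000 = 0.910800
Parallel ([0.910800] and C): 1 − (1 − 0.910800)(1 − 0.900000) = 0.991080
Parallel (D and E): 1 − (1 − 0.850000)(1 − 0.870000) = 0.980500
Series ([0.991080] and [0.980500]): 0.991080 × 0.980500 = 0.9718

0.9718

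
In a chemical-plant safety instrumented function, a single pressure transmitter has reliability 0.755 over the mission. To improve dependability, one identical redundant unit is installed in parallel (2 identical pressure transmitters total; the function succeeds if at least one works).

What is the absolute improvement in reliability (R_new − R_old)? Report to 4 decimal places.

0.1850

R_before = 0.755
R_after = 1 − (1 − 0.755)^2 = 0.9400
ΔR = 0.9400 − 0.755 = 0.1850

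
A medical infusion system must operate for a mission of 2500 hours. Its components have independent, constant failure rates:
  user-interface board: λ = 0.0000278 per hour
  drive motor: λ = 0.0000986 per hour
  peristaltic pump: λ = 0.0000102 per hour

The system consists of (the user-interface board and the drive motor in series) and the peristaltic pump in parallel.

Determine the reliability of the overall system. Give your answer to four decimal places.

R(user-interface board) = exp(−0.0000278 × 2500) = 0.932860
R(drive motor) = exp(−0.0000986 × 2500) = 0.781531
R(peristaltic pump) = exp(−0.0000102 × 2500) = 0.974822
Series (user-interface board and drive motor): 0.932860 × 0.781531 = 0.729059
Parallel ([0.729059] and peristaltic pump): 1 − (1 − 0.729059)(1 − 0.974822) = 0.9932

0.9932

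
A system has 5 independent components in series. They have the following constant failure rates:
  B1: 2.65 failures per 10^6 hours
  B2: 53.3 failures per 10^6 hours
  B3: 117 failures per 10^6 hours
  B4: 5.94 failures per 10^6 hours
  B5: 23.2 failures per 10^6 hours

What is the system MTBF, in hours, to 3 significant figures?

4950

Series of exponential components: λ_sys = Σ λ_i
λ_sys = 0.00000265 + 0.0000533 + 0.000117 + 0.00000594 + 0.0000232 = 2.0209e-04 /h
MTBF = 1 / λ_sys = 4950 h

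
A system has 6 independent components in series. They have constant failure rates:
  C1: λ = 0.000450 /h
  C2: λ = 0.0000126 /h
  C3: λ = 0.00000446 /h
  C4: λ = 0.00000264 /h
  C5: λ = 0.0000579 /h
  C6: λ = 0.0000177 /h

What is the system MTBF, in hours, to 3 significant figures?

1830

Series of exponential components: λ_sys = Σ λ_i
λ_sys = 0.000450 + 0.0000126 + 0.00000446 + 0.00000264 + 0.0000579 + 0.0000177 = 5.4530e-04 /h
MTBF = 1 / λ_sys = 1830 h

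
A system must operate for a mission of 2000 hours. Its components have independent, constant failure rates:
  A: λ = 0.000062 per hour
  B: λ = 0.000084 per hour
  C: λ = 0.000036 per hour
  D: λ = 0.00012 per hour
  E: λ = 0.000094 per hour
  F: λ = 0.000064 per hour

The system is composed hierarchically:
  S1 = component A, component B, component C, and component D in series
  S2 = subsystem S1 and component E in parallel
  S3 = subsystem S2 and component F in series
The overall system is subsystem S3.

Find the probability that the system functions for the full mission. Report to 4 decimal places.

R(A) = exp(−0.000062 × 2000) = 0.883380
R(B) = exp(−0.000084 × 2000) = 0.845354
R(C) = exp(−0.000036 × 2000) = 0.930531
R(D) = exp(−0.00012 × 2000) = 0.786628
R(E) = exp(−0.000094 × 2000) = 0.828615
R(F) = exp(−0.000064 × 2000) = 0.879853
Series (A, B, C, and D): 0.883380 × 0.845354 × 0.930531 × 0.786628 = 0.546621
Parallel ([0.546621] and E): 1 − (1 − 0.546621)(1 − 0.828615) = 0.922298
Series ([0.922298] and F): 0.922298 × 0.879853 = 0.8115

0.8115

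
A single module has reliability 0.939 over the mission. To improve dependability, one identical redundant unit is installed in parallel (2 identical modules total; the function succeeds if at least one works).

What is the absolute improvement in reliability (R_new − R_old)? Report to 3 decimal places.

R_before = 0.939
R_after = 1 − (1 − 0.939)^2 = 0.996
ΔR = 0.996 − 0.939 = 0.057

0.057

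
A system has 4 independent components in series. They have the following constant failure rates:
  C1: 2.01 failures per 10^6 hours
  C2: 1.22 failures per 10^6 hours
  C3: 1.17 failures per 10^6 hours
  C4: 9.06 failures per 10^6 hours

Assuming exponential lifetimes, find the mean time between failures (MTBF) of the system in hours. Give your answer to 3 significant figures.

74300

Series of exponential components: λ_sys = Σ λ_i
λ_sys = 0.00000201 + 0.00000122 + 0.00000117 + 0.00000906 = 1.3460e-05 /h
MTBF = 1 / λ_sys = 74300 h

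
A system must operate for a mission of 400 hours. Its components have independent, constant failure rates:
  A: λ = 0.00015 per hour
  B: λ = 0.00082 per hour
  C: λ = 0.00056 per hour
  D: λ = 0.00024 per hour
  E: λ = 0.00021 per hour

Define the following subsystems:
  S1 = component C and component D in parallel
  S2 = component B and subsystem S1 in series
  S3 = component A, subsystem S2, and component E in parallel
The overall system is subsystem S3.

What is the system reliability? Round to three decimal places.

0.999

R(A) = exp(−0.00015 × 400) = 0.94176
R(B) = exp(−0.00082 × 400) = 0.72036
R(C) = exp(−0.00056 × 400) = 0.79932
R(D) = exp(−0.00024 × 400) = 0.90846
R(E) = exp(−0.00021 × 400) = 0.91943
Parallel (C and D): 1 − (1 − 0.79932)(1 − 0.90846) = 0.98163
Series (B and [0.98163]): 0.72036 × 0.98163 = 0.70713
Parallel (A, [0.70713], and E): 1 − (1 − 0.94176)(1 − 0.70713)(1 − 0.91943) = 0.999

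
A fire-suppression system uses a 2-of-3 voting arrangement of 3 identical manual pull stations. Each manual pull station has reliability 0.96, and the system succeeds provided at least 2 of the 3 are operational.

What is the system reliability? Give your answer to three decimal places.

R = Σ_{i=2}^{3} C(3,i) p^i (1−p)^{3−i} with p = 0.96
C(3,2)·0.96^2·0.04^1 = 0.11059
C(3,3)·0.96^3·0.04^0 = 0.88474
Sum = 0.995

0.995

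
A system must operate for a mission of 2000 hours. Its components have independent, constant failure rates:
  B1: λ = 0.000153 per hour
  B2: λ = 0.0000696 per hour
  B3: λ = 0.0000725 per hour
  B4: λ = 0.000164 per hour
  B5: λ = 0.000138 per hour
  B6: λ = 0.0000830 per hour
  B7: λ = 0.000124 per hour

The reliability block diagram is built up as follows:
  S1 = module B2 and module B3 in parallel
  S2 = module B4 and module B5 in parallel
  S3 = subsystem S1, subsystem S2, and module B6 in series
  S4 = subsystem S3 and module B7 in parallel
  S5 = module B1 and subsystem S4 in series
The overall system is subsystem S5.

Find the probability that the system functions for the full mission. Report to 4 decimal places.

0.7002

R(B1) = exp(−0.000153 × 2000) = 0.736387
R(B2) = exp(−0.0000696 × 2000) = 0.870054
R(B3) = exp(−0.0000725 × 2000) = 0.865022
R(B4) = exp(−0.000164 × 2000) = 0.720363
R(B5) = exp(−0.000138 × 2000) = 0.758813
R(B6) = exp(−0.0000830 × 2000) = 0.847046
R(B7) = exp(−0.000124 × 2000) = 0.780360
Parallel (B2 and B3): 1 − (1 − 0.870054)(1 − 0.865022) = 0.982460
Parallel (B4 and B5): 1 − (1 − 0.720363)(1 − 0.758813) = 0.932555
Series ([0.982460], [0.932555], and B6): 0.982460 × 0.932555 × 0.847046 = 0.776062
Parallel ([0.776062] and B7): 1 − (1 − 0.776062)(1 − 0.780360) = 0.950814
Series (B1 and [0.950814]): 0.736387 × 0.950814 = 0.7002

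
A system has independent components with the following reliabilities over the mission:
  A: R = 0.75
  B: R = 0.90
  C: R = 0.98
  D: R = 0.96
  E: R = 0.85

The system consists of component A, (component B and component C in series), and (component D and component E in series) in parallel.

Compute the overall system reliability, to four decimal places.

0.9946

Series (B and C): 0.900000 × 0.980000 = 0.882000
Series (D and E): 0.960000 × 0.850000 = 0.816000
Parallel (A, [0.882000], and [0.816000]): 1 − (1 − 0.750000)(1 − 0.882000)(1 − 0.816000) = 0.9946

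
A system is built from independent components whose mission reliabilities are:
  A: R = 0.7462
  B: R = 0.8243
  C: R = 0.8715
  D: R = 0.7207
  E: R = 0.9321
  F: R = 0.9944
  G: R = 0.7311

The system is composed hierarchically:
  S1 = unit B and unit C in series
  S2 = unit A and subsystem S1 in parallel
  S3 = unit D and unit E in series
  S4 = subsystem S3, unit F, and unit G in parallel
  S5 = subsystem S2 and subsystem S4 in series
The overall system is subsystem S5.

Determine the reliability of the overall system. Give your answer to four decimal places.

0.9281

Series (B and C): 0.824300 × 0.871500 = 0.718377
Parallel (A and [0.718377]): 1 − (1 − 0.746200)(1 − 0.718377) = 0.928524
Series (D and E): 0.720700 × 0.932100 = 0.671764
Parallel ([0.671764], F, and G): 1 − (1 − 0.671764)(1 − 0.994400)(1 − 0.731100) = 0.999506
Series ([0.928524] and [0.999506]): 0.928524 × 0.999506 = 0.9281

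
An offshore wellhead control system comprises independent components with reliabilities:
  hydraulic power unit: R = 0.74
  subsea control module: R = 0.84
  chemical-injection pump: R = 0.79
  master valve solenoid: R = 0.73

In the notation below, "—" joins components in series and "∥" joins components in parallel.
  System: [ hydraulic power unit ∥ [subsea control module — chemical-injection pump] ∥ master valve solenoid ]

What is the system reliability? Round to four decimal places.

0.9764

Series (subsea control module and chemical-injection pump): 0.840000 × 0.790000 = 0.663600
Parallel (hydraulic power unit, [0.663600], and master valve solenoid): 1 − (1 − 0.740000)(1 − 0.663600)(1 − 0.730000) = 0.9764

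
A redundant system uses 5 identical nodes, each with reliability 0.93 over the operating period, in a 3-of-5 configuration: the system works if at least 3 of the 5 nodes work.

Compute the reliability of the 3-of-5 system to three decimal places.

0.997

R = Σ_{i=3}^{5} C(5,i) p^i (1−p)^{5−i} with p = 0.93
C(5,3)·0.93^3·0.07^2 = 0.03941
C(5,4)·0.93^4·0.07^1 = 0.26182
C(5,5)·0.93^5·0.07^0 = 0.69569
Sum = 0.997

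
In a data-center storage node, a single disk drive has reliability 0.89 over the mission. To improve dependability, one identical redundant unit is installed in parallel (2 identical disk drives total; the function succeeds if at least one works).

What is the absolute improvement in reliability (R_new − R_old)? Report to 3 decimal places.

R_before = 0.89
R_after = 1 − (1 − 0.89)^2 = 0.988
ΔR = 0.988 − 0.89 = 0.098

0.098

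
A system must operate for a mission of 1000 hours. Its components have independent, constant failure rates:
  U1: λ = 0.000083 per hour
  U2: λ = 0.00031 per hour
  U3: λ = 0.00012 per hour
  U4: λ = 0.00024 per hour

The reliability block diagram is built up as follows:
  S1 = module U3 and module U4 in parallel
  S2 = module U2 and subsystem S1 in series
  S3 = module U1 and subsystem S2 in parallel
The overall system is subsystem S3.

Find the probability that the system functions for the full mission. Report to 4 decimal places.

R(U1) = exp(−0.000083 × 1000) = 0.920351
R(U2) = exp(−0.00031 × 1000) = 0.733447
R(U3) = exp(−0.00012 × 1000) = 0.886920
R(U4) = exp(−0.00024 × 1000) = 0.786628
Parallel (U3 and U4): 1 − (1 − 0.886920)(1 − 0.786628) = 0.975872
Series (U2 and [0.975872]): 0.733447 × 0.975872 = 0.715750
Parallel (U1 and [0.715750]): 1 − (1 − 0.920351)(1 − 0.715750) = 0.9774

0.9774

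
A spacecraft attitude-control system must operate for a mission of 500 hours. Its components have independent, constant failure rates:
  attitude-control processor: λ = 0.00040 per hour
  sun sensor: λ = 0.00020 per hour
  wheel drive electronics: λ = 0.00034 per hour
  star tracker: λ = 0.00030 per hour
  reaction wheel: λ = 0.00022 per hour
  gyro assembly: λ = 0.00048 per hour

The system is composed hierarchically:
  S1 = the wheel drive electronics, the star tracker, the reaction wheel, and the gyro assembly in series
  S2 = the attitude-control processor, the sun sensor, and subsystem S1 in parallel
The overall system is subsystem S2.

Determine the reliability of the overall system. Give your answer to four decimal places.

0.9916

R(attitude-control processor) = exp(−0.00040 × 500) = 0.818731
R(sun sensor) = exp(−0.00020 × 500) = 0.904837
R(wheel drive electronics) = exp(−0.00034 × 500) = 0.843665
R(star tracker) = exp(−0.00030 × 500) = 0.860708
R(reaction wheel) = exp(−0.00022 × 500) = 0.895834
R(gyro assembly) = exp(−0.00048 × 500) = 0.786628
Series (wheel drive electronics, star tracker, reaction wheel, and gyro assembly): 0.843665 × 0.860708 × 0.895834 × 0.786628 = 0.511709
Parallel (attitude-control processor, sun sensor, and [0.511709]): 1 − (1 − 0.818731)(1 − 0.904837)(1 − 0.511709) = 0.9916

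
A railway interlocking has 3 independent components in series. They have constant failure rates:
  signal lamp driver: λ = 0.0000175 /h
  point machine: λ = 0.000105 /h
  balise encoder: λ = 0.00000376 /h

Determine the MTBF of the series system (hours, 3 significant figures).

7920

Series of exponential components: λ_sys = Σ λ_i
λ_sys = 0.0000175 + 0.000105 + 0.00000376 = 1.2626e-04 /h
MTBF = 1 / λ_sys = 7920 h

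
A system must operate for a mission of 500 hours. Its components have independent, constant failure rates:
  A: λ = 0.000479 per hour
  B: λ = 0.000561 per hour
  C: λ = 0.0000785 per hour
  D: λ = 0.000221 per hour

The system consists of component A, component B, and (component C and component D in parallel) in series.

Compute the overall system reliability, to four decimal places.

R(A) = exp(−0.000479 × 500) = 0.787021
R(B) = exp(−0.000561 × 500) = 0.755406
R(C) = exp(−0.0000785 × 500) = 0.961510
R(D) = exp(−0.000221 × 500) = 0.895386
Parallel (C and D): 1 − (1 − 0.961510)(1 − 0.895386) = 0.995973
Series (A, B, and [0.995973]): 0.787021 × 0.755406 × 0.995973 = 0.5921

0.5921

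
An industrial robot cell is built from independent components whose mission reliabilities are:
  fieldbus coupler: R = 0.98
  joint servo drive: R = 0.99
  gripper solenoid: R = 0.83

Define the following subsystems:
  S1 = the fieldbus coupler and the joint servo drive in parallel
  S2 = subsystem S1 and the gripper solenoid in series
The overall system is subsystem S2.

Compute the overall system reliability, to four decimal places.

Parallel (fieldbus coupler and joint servo drive): 1 − (1 − 0.980000)(1 − 0.990000) = 0.999800
Series ([0.999800] and gripper solenoid): 0.999800 × 0.830000 = 0.8298

0.8298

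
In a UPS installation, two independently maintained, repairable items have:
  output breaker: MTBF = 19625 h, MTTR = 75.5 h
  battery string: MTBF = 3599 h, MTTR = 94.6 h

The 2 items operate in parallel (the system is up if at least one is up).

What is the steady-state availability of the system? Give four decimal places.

A(output breaker) = MTBF/(MTBF+MTTR) = 19625/(19625+75.5) = 0.996168
A(battery string) = MTBF/(MTBF+MTTR) = 3599/(3599+94.6) = 0.974388
Parallel availability: 1 − (1 − 0.996168)(1 − 0.974388) = 0.9999

0.9999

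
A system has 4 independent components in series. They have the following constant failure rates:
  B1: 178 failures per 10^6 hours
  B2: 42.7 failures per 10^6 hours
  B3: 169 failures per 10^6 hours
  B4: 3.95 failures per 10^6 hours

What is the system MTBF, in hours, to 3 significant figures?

Series of exponential components: λ_sys = Σ λ_i
λ_sys = 0.000178 + 0.0000427 + 0.000169 + 0.00000395 = 3.9365e-04 /h
MTBF = 1 / λ_sys = 2540 h

2540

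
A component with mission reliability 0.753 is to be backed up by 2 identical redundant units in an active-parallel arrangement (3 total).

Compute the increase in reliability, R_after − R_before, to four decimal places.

R_before = 0.753
R_after = 1 − (1 − 0.753)^3 = 0.9849
ΔR = 0.9849 − 0.753 = 0.2319

0.2319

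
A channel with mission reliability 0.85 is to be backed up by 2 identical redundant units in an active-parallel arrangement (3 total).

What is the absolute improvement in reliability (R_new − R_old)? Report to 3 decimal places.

0.147

R_before = 0.85
R_after = 1 − (1 − 0.85)^3 = 0.997
ΔR = 0.997 − 0.85 = 0.147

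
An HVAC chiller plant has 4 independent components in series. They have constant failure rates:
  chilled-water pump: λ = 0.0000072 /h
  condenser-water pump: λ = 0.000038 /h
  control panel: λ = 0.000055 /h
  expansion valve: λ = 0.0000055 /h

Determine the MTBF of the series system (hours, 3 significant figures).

9460

Series of exponential components: λ_sys = Σ λ_i
λ_sys = 0.0000072 + 0.000038 + 0.000055 + 0.0000055 = 1.0570e-04 /h
MTBF = 1 / λ_sys = 9460 h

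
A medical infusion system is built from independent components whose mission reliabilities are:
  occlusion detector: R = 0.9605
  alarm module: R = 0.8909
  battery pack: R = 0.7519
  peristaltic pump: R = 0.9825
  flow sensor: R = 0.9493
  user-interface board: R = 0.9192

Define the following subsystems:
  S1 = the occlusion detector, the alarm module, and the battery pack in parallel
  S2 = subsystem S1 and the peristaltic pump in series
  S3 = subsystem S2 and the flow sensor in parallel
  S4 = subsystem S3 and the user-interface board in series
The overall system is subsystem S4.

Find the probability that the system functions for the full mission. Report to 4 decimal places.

Parallel (occlusion detector, alarm module, and battery pack): 1 − (1 − 0.960500)(1 − 0.890900)(1 − 0.751900) = 0.998931
Series ([0.998931] and peristaltic pump): 0.998931 × 0.982500 = 0.981450
Parallel ([0.981450] and flow sensor): 1 − (1 − 0.981450)(1 − 0.949300) = 0.999060
Series ([0.999060] and user-interface board): 0.999060 × 0.919200 = 0.9183

0.9183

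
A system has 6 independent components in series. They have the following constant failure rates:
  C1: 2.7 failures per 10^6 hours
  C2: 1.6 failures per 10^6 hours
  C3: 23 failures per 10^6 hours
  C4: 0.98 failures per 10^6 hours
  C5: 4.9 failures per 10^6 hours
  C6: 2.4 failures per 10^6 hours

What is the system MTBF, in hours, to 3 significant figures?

28100

Series of exponential components: λ_sys = Σ λ_i
λ_sys = 0.0000027 + 0.0000016 + 0.000023 + 0.00000098 + 0.0000049 + 0.0000024 = 3.5580e-05 /h
MTBF = 1 / λ_sys = 28100 h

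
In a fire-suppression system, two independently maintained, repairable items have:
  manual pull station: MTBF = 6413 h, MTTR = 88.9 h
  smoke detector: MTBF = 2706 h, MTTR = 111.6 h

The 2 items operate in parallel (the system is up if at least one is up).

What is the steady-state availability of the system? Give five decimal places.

0.99946

A(manual pull station) = MTBF/(MTBF+MTTR) = 6413/(6413+88.9) = 0.986327
A(smoke detector) = MTBF/(MTBF+MTTR) = 2706/(2706+111.6) = 0.960392
Parallel availability: 1 − (1 − 0.986327)(1 − 0.960392) = 0.99946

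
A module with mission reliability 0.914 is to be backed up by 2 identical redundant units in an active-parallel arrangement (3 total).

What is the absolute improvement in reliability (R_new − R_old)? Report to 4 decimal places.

R_before = 0.914
R_after = 1 − (1 − 0.914)^3 = 0.9994
ΔR = 0.9994 − 0.914 = 0.0854

0.0854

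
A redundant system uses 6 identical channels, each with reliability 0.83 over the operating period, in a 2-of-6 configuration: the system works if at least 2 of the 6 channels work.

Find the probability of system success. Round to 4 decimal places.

R = Σ_{i=2}^{6} C(6,i) p^i (1−p)^{6−i} with p = 0.83
C(6,2)·0.83^2·0.17^4 = 0.008631
C(6,3)·0.83^3·0.17^3 = 0.056184
C(6,4)·0.83^4·0.17^2 = 0.205732
C(6,5)·0.83^5·0.17^1 = 0.401782
C(6,6)·0.83^6·0.17^0 = 0.326940
Sum = 0.9993

0.9993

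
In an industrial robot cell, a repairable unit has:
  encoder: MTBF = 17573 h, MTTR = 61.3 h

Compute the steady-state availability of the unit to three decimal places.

A(encoder) = MTBF/(MTBF+MTTR) = 17573/(17573+61.3) = 0.997

0.997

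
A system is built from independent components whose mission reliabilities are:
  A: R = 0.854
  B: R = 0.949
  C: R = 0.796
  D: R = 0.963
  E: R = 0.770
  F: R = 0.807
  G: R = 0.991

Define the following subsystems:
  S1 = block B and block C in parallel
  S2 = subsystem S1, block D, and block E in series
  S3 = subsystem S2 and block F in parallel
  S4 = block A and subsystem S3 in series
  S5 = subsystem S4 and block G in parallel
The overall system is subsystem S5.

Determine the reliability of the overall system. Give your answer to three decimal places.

0.998

Parallel (B and C): 1 − (1 − 0.94900)(1 − 0.79600) = 0.98960
Series ([0.98960], D, and E): 0.98960 × 0.96300 × 0.77000 = 0.73380
Parallel ([0.73380] and F): 1 − (1 − 0.73380)(1 − 0.80700) = 0.94862
Series (A and [0.94862]): 0.85400 × 0.94862 = 0.81012
Parallel ([0.81012] and G): 1 − (1 − 0.81012)(1 − 0.99100) = 0.998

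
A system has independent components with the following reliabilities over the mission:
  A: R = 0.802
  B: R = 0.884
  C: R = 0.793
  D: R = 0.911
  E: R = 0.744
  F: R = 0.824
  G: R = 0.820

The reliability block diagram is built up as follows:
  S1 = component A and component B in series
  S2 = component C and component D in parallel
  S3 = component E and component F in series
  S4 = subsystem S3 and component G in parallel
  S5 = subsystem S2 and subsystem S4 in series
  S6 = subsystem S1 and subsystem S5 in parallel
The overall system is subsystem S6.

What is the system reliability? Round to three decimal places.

0.975

Series (A and B): 0.80200 × 0.88400 = 0.70897
Parallel (C and D): 1 − (1 − 0.79300)(1 − 0.91100) = 0.98158
Series (E and F): 0.74400 × 0.82400 = 0.61306
Parallel ([0.61306] and G): 1 − (1 − 0.61306)(1 − 0.82000) = 0.93035
Series ([0.98158] and [0.93035]): 0.98158 × 0.93035 = 0.91321
Parallel ([0.70897] and [0.91321]): 1 − (1 − 0.70897)(1 − 0.91321) = 0.975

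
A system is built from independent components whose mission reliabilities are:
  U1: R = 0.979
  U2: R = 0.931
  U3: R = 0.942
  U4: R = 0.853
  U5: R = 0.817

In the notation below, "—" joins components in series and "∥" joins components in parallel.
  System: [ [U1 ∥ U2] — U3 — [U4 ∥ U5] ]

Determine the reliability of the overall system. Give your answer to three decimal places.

0.915

Parallel (U1 and U2): 1 − (1 − 0.97900)(1 − 0.93100) = 0.99855
Parallel (U4 and U5): 1 − (1 − 0.85300)(1 − 0.81700) = 0.97310
Series ([0.99855], U3, and [0.97310]): 0.99855 × 0.94200 × 0.97310 = 0.915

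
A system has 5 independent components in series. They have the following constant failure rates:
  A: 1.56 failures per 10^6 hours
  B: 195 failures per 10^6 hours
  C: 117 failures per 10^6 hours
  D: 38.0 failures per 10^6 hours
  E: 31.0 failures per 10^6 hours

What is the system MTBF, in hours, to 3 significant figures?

2610

Series of exponential components: λ_sys = Σ λ_i
λ_sys = 0.00000156 + 0.000195 + 0.000117 + 0.0000380 + 0.0000310 = 3.8256e-04 /h
MTBF = 1 / λ_sys = 2610 h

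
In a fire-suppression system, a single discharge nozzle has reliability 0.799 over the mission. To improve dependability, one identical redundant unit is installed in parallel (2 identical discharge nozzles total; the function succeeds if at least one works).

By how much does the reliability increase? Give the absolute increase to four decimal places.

R_before = 0.799
R_after = 1 − (1 − 0.799)^2 = 0.9596
ΔR = 0.9596 − 0.799 = 0.1606

0.1606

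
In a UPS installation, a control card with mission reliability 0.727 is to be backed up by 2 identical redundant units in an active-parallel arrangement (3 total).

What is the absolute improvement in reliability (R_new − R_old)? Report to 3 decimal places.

R_before = 0.727
R_after = 1 − (1 − 0.727)^3 = 0.980
ΔR = 0.980 − 0.727 = 0.253

0.253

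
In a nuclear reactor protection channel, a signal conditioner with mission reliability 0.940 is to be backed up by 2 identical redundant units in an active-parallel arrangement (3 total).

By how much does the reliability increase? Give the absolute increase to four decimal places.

R_before = 0.940
R_after = 1 − (1 − 0.940)^3 = 0.9998
ΔR = 0.9998 − 0.940 = 0.0598

0.0598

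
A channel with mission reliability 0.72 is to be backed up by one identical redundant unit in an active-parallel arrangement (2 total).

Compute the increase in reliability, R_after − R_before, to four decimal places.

R_before = 0.72
R_after = 1 − (1 − 0.72)^2 = 0.9216
ΔR = 0.9216 − 0.72 = 0.2016

0.2016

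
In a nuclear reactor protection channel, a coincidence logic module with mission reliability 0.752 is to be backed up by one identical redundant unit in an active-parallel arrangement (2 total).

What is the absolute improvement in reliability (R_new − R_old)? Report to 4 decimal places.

R_before = 0.752
R_after = 1 − (1 − 0.752)^2 = 0.9385
ΔR = 0.9385 − 0.752 = 0.1865

0.1865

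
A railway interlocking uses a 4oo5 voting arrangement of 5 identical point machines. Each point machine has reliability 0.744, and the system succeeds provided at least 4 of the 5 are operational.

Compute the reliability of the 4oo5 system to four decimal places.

R = Σ_{i=4}^{5} C(5,i) p^i (1−p)^{5−i} with p = 0.744
C(5,4)·0.744^4·0.256^1 = 0.392195
C(5,5)·0.744^5·0.256^0 = 0.227963
Sum = 0.6202

0.6202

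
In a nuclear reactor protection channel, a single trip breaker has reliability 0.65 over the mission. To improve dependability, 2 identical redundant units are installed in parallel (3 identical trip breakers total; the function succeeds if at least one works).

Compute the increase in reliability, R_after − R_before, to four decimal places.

0.3071

R_before = 0.65
R_after = 1 − (1 − 0.65)^3 = 0.9571
ΔR = 0.9571 − 0.65 = 0.3071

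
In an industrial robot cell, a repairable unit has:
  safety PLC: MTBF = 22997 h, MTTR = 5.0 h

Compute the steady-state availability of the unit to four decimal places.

A(safety PLC) = MTBF/(MTBF+MTTR) = 22997/(22997+5.0) = 0.9998

0.9998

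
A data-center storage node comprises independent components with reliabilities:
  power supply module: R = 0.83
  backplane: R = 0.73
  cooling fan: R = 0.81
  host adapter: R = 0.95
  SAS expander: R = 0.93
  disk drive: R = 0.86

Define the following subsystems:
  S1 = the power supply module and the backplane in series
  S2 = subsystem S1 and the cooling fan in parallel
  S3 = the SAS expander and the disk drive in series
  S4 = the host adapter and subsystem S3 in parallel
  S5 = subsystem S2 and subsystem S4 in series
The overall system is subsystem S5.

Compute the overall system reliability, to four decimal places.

0.9159

Series (power supply module and backplane): 0.830000 × 0.730000 = 0.605900
Parallel ([0.605900] and cooling fan): 1 − (1 − 0.605900)(1 − 0.810000) = 0.925121
Series (SAS expander and disk drive): 0.930000 × 0.860000 = 0.799800
Parallel (host adapter and [0.799800]): 1 − (1 − 0.950000)(1 − 0.799800) = 0.989990
Series ([0.925121] and [0.989990]): 0.925121 × 0.989990 = 0.9159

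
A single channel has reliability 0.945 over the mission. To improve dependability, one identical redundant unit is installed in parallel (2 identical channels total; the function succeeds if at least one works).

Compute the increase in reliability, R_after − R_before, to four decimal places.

R_before = 0.945
R_after = 1 − (1 − 0.945)^2 = 0.9970
ΔR = 0.9970 − 0.945 = 0.0520

0.0520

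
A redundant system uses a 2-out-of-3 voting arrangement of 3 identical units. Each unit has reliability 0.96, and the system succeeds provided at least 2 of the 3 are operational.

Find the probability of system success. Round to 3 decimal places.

0.995

R = Σ_{i=2}^{3} C(3,i) p^i (1−p)^{3−i} with p = 0.96
C(3,2)·0.96^2·0.04^1 = 0.11059
C(3,3)·0.96^3·0.04^0 = 0.88474
Sum = 0.995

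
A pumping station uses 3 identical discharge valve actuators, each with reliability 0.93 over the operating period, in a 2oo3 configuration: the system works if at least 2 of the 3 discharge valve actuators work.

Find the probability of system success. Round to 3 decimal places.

R = Σ_{i=2}^{3} C(3,i) p^i (1−p)^{3−i} with p = 0.93
C(3,2)·0.93^2·0.07^1 = 0.18163
C(3,3)·0.93^3·0.07^0 = 0.80436
Sum = 0.986

0.986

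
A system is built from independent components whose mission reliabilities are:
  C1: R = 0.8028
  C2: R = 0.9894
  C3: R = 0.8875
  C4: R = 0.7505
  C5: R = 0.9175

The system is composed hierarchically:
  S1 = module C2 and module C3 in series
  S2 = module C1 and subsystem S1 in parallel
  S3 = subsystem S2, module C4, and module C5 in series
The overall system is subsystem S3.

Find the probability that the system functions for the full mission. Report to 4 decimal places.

0.6720

Series (C2 and C3): 0.989400 × 0.887500 = 0.878093
Parallel (C1 and [0.878093]): 1 − (1 − 0.802800)(1 − 0.878093) = 0.975960
Series ([0.975960], C4, and C5): 0.975960 × 0.750500 × 0.917500 = 0.6720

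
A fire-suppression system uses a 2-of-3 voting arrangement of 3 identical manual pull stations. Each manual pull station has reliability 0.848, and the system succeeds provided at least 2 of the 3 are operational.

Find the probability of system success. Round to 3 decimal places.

0.938

R = Σ_{i=2}^{3} C(3,i) p^i (1−p)^{3−i} with p = 0.848
C(3,2)·0.848^2·0.152^1 = 0.32791
C(3,3)·0.848^3·0.152^0 = 0.60980
Sum = 0.938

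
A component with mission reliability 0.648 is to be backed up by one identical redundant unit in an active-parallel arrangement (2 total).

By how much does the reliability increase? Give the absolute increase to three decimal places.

R_before = 0.648
R_after = 1 − (1 − 0.648)^2 = 0.876
ΔR = 0.876 − 0.648 = 0.228

0.228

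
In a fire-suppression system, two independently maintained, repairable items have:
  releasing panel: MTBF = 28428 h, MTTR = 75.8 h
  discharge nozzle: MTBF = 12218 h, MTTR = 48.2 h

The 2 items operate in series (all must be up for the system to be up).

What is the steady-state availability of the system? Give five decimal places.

0.99342

A(releasing panel) = MTBF/(MTBF+MTTR) = 28428/(28428+75.8) = 0.997341
A(discharge nozzle) = MTBF/(MTBF+MTTR) = 12218/(12218+48.2) = 0.996071
Series availability: 0.997341 × 0.996071 = 0.99342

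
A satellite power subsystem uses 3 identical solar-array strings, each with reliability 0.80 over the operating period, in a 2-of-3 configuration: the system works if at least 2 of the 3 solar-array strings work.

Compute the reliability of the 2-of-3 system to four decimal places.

R = Σ_{i=2}^{3} C(3,i) p^i (1−p)^{3−i} with p = 0.80
C(3,2)·0.80^2·0.20^1 = 0.384000
C(3,3)·0.80^3·0.20^0 = 0.512000
Sum = 0.8960

0.8960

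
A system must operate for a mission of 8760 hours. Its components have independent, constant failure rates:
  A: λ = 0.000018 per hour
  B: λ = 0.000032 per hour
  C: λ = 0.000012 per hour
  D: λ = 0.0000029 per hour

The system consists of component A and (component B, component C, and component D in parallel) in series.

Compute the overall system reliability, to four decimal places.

0.8536

R(A) = exp(−0.000018 × 8760) = 0.854123
R(B) = exp(−0.000032 × 8760) = 0.755542
R(C) = exp(−0.000012 × 8760) = 0.900216
R(D) = exp(−0.0000029 × 8760) = 0.974916
Parallel (B, C, and D): 1 − (1 − 0.755542)(1 − 0.900216)(1 − 0.974916) = 0.999388
Series (A and [0.999388]): 0.854123 × 0.999388 = 0.8536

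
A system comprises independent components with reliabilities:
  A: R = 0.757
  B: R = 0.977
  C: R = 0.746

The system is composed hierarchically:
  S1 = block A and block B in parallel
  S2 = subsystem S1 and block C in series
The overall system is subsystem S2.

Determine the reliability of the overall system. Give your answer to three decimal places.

0.742

Parallel (A and B): 1 − (1 − 0.75700)(1 − 0.97700) = 0.99441
Series ([0.99441] and C): 0.99441 × 0.74600 = 0.742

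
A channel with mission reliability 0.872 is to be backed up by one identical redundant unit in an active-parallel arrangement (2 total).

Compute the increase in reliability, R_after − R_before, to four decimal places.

0.1116

R_before = 0.872
R_after = 1 − (1 − 0.872)^2 = 0.9836
ΔR = 0.9836 − 0.872 = 0.1116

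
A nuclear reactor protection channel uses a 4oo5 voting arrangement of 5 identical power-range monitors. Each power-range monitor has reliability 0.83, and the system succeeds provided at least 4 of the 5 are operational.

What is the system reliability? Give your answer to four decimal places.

0.7973

R = Σ_{i=4}^{5} C(5,i) p^i (1−p)^{5−i} with p = 0.83
C(5,4)·0.83^4·0.17^1 = 0.403396
C(5,5)·0.83^5·0.17^0 = 0.393904
Sum = 0.7973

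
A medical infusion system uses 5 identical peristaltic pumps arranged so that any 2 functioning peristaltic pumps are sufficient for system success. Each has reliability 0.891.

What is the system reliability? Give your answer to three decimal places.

R = Σ_{i=2}^{5} C(5,i) p^i (1−p)^{5−i} with p = 0.891
C(5,2)·0.891^2·0.109^3 = 0.01028
C(5,3)·0.891^3·0.109^2 = 0.08404
C(5,4)·0.891^4·0.109^1 = 0.34348
C(5,5)·0.891^5·0.109^0 = 0.56155
Sum = 0.999

0.999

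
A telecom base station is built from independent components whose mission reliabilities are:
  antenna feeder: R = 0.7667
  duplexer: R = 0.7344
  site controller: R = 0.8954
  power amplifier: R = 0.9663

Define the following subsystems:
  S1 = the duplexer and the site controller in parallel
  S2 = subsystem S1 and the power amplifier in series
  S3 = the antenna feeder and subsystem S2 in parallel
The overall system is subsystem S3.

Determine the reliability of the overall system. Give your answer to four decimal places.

0.9859

Parallel (duplexer and site controller): 1 − (1 − 0.734400)(1 − 0.895400) = 0.972218
Series ([0.972218] and power amplifier): 0.972218 × 0.966300 = 0.939454
Parallel (antenna feeder and [0.939454]): 1 − (1 − 0.766700)(1 − 0.939454) = 0.9859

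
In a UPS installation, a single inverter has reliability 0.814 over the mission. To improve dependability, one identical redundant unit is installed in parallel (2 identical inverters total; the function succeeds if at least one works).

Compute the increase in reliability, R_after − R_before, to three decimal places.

R_before = 0.814
R_after = 1 − (1 − 0.814)^2 = 0.965
ΔR = 0.965 − 0.814 = 0.151

0.151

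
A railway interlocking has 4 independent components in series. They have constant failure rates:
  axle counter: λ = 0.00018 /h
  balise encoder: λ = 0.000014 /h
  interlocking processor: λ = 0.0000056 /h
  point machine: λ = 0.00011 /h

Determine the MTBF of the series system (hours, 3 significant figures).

Series of exponential components: λ_sys = Σ λ_i
λ_sys = 0.00018 + 0.000014 + 0.0000056 + 0.00011 = 3.0960e-04 /h
MTBF = 1 / λ_sys = 3230 h

3230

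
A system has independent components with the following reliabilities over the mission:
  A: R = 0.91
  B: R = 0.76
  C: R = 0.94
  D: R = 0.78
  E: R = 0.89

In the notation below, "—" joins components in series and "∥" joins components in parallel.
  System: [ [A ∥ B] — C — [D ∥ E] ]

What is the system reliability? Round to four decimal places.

Parallel (A and B): 1 − (1 − 0.910000)(1 − 0.760000) = 0.978400
Parallel (D and E): 1 − (1 − 0.780000)(1 − 0.890000) = 0.975800
Series ([0.978400], C, and [0.975800]): 0.978400 × 0.940000 × 0.975800 = 0.8974

0.8974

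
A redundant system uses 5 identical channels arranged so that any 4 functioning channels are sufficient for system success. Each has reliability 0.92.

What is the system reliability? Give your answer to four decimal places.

0.9456

R = Σ_{i=4}^{5} C(5,i) p^i (1−p)^{5−i} with p = 0.92
C(5,4)·0.92^4·0.08^1 = 0.286557
C(5,5)·0.92^5·0.08^0 = 0.659082
Sum = 0.9456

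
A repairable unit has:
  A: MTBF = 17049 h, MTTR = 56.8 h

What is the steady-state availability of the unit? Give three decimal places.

A(A) = MTBF/(MTBF+MTTR) = 17049/(17049+56.8) = 0.997

0.997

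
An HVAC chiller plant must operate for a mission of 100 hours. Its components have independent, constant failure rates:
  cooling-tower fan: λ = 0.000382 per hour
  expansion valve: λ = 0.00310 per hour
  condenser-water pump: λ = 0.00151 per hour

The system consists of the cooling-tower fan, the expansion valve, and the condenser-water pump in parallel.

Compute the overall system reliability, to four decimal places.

R(cooling-tower fan) = exp(−0.000382 × 100) = 0.962520
R(expansion valve) = exp(−0.00310 × 100) = 0.733447
R(condenser-water pump) = exp(−0.00151 × 100) = 0.859848
Parallel (cooling-tower fan, expansion valve, and condenser-water pump): 1 − (1 − 0.962520)(1 − 0.733447)(1 − 0.859848) = 0.9986

0.9986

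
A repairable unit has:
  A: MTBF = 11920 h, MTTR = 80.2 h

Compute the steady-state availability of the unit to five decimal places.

0.99332

A(A) = MTBF/(MTBF+MTTR) = 11920/(11920+80.2) = 0.99332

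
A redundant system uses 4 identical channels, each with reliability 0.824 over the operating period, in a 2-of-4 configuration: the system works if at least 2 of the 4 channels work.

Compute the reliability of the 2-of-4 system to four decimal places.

0.9811

R = Σ_{i=2}^{4} C(4,i) p^i (1−p)^{4−i} with p = 0.824
C(4,2)·0.824^2·0.176^2 = 0.126192
C(4,3)·0.824^3·0.176^1 = 0.393871
C(4,4)·0.824^4·0.176^0 = 0.461008
Sum = 0.9811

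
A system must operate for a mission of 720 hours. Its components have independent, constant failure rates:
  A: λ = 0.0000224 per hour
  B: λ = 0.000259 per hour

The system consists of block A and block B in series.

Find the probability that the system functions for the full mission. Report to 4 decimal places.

R(A) = exp(−0.0000224 × 720) = 0.984001
R(B) = exp(−0.000259 × 720) = 0.829875
Series (A and B): 0.984001 × 0.829875 = 0.8166

0.8166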